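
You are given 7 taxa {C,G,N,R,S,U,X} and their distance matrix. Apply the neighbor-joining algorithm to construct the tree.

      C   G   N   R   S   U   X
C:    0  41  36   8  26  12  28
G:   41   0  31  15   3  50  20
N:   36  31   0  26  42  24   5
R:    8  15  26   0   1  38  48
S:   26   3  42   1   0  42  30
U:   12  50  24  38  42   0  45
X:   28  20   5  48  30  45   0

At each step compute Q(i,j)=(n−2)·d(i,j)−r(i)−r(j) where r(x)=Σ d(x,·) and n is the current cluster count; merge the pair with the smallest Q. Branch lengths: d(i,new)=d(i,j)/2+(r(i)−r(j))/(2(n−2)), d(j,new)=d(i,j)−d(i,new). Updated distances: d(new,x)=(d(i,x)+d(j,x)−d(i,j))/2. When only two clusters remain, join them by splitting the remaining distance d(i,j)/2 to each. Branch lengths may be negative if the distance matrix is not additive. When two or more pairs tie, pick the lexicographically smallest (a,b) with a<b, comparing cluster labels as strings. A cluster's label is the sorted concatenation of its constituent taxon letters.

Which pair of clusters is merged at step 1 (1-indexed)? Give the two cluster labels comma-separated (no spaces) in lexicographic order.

N,X

iteration 1: select N,X (d=5, Q=-315); attach at lengths (13/10, 37/10); label the merged cluster NX
  updated: d(C,NX)=59/2, d(G,NX)=23, d(NX,R)=69/2, d(NX,S)=67/2, d(NX,U)=32
iteration 2: select C,U (d=12, Q=-485/2); attach at lengths (-19/16, 211/16); label the merged cluster CU
  updated: d(CU,G)=79/2, d(CU,NX)=99/4, d(CU,R)=17, d(CU,S)=28
iteration 3: select CU,NX (d=99/4, Q=-603/4); attach at lengths (271/24, 323/24); label the merged cluster CNUX
  updated: d(CNUX,G)=151/8, d(CNUX,R)=107/8, d(CNUX,S)=147/8
iteration 4: select CNUX,R (d=107/8, Q=-213/4); attach at lengths (12, 11/8); label the merged cluster CNRUX
  updated: d(CNRUX,G)=41/4, d(CNRUX,S)=3
iteration 5: select CNRUX,G (d=41/4, Q=-65/4); attach at lengths (41/8, 41/8); label the merged cluster CGNRUX
  updated: d(CGNRUX,S)=-17/8
iteration 6: select CGNRUX,S (d=-17/8); attach at lengths (-17/16, -17/16); label the merged cluster CGNRSUX
final tree: (((((C:-19/16,U:211/16):271/24,(N:13/10,X:37/10):323/24):12,R:11/8):41/8,G:41/8):-17/16,S:-17/16)
total length: 253/4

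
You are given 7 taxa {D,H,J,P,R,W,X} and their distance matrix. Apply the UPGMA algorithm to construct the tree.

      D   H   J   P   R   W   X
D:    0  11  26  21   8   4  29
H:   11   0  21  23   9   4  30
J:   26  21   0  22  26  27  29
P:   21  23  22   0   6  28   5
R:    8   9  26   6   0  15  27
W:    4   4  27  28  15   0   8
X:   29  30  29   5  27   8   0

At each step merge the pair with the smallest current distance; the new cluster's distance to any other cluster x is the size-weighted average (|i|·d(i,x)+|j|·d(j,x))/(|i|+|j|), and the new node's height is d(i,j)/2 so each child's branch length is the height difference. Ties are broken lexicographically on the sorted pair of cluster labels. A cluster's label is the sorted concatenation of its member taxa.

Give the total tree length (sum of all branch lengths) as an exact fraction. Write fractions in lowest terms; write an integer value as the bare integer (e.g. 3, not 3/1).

iteration 1: select D,W (d=4); attach at lengths (2, 2); label the merged cluster DW
  updated: d(DW,H)=15/2, d(DW,J)=53/2, d(DW,P)=49/2, d(DW,R)=23/2, d(DW,X)=37/2
iteration 2: select P,X (d=5); attach at lengths (5/2, 5/2); label the merged cluster PX
  updated: d(DW,PX)=43/2, d(H,PX)=53/2, d(J,PX)=51/2, d(PX,R)=33/2
iteration 3: select DW,H (d=15/2); attach at lengths (7/4, 15/4); label the merged cluster DHW
  updated: d(DHW,J)=74/3, d(DHW,PX)=139/6, d(DHW,R)=32/3
iteration 4: select DHW,R (d=32/3); attach at lengths (19/12, 16/3); label the merged cluster DHRW
  updated: d(DHRW,J)=25, d(DHRW,PX)=43/2
iteration 5: select DHRW,PX (d=43/2); attach at lengths (65/12, 33/4); label the merged cluster DHPRWX
  updated: d(DHPRWX,J)=151/6
iteration 6: select DHPRWX,J (d=151/6); attach at lengths (11/6, 151/12); label the merged cluster DHJPRWX
final tree: (((((D:2,W:2):7/4,H:15/4):19/12,R:16/3):65/12,(P:5/2,X:5/2):33/4):11/6,J:151/12)
total length: 99/2

99/2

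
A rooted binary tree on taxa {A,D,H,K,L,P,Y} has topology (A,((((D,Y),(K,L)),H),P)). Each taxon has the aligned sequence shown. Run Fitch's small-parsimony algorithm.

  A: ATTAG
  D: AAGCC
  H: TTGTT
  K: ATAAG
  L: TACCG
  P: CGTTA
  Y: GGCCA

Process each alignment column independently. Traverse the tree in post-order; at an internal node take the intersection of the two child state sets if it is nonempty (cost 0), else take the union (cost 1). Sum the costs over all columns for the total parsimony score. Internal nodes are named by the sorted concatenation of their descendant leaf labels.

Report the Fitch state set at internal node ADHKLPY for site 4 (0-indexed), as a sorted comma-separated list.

DY@0: {A} ∪ {G} = {A,G} (union, +1)
KL@0: {A} ∪ {T} = {A,T} (union, +1)
DKLY@0: {A,G} ∩ {A,T} = {A} (intersection, +0)
DHKLY@0: {A} ∪ {T} = {A,T} (union, +1)
DHKLPY@0: {A,T} ∪ {C} = {A,C,T} (union, +1)
ADHKLPY@0: {A} ∩ {A,C,T} = {A} (intersection, +0)
DY@1: {A} ∪ {G} = {A,G} (union, +1)
KL@1: {T} ∪ {A} = {A,T} (union, +1)
DKLY@1: {A,G} ∩ {A,T} = {A} (intersection, +0)
DHKLY@1: {A} ∪ {T} = {A,T} (union, +1)
DHKLPY@1: {A,T} ∪ {G} = {A,G,T} (union, +1)
ADHKLPY@1: {T} ∩ {A,G,T} = {T} (intersection, +0)
DY@2: {G} ∪ {C} = {C,G} (union, +1)
KL@2: {A} ∪ {C} = {A,C} (union, +1)
DKLY@2: {C,G} ∩ {A,C} = {C} (intersection, +0)
DHKLY@2: {C} ∪ {G} = {C,G} (union, +1)
DHKLPY@2: {C,G} ∪ {T} = {C,G,T} (union, +1)
ADHKLPY@2: {T} ∩ {C,G,T} = {T} (intersection, +0)
DY@3: {C} ∩ {C} = {C} (intersection, +0)
KL@3: {A} ∪ {C} = {A,C} (union, +1)
DKLY@3: {C} ∩ {A,C} = {C} (intersection, +0)
DHKLY@3: {C} ∪ {T} = {C,T} (union, +1)
DHKLPY@3: {C,T} ∩ {T} = {T} (intersection, +0)
ADHKLPY@3: {A} ∪ {T} = {A,T} (union, +1)
DY@4: {C} ∪ {A} = {A,C} (union, +1)
KL@4: {G} ∩ {G} = {G} (intersection, +0)
DKLY@4: {A,C} ∪ {G} = {A,C,G} (union, +1)
DHKLY@4: {A,C,G} ∪ {T} = {A,C,G,T} (union, +1)
DHKLPY@4: {A,C,G,T} ∩ {A} = {A} (intersection, +0)
ADHKLPY@4: {G} ∪ {A} = {A,G} (union, +1)
per-site changes: [4, 4, 4, 3, 4]; total = 19

A,G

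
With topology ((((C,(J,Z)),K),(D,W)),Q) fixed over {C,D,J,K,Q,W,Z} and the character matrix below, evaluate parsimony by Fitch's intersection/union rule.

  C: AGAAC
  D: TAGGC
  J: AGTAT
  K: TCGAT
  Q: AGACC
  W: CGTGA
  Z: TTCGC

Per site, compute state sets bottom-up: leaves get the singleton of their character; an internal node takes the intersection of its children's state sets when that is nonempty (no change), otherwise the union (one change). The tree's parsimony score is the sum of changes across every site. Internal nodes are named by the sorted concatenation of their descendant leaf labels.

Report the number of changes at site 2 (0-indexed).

5

JZ@0: {A} ∪ {T} = {A,T} (union, +1)
CJZ@0: {A} ∩ {A,T} = {A} (intersection, +0)
CJKZ@0: {A} ∪ {T} = {A,T} (union, +1)
DW@0: {T} ∪ {C} = {C,T} (union, +1)
CDJKWZ@0: {A,T} ∩ {C,T} = {T} (intersection, +0)
CDJKQWZ@0: {T} ∪ {A} = {A,T} (union, +1)
JZ@1: {G} ∪ {T} = {G,T} (union, +1)
CJZ@1: {G} ∩ {G,T} = {G} (intersection, +0)
CJKZ@1: {G} ∪ {C} = {C,G} (union, +1)
DW@1: {A} ∪ {G} = {A,G} (union, +1)
CDJKWZ@1: {C,G} ∩ {A,G} = {G} (intersection, +0)
CDJKQWZ@1: {G} ∩ {G} = {G} (intersection, +0)
JZ@2: {T} ∪ {C} = {C,T} (union, +1)
CJZ@2: {A} ∪ {C,T} = {A,C,T} (union, +1)
CJKZ@2: {A,C,T} ∪ {G} = {A,C,G,T} (union, +1)
DW@2: {G} ∪ {T} = {G,T} (union, +1)
CDJKWZ@2: {A,C,G,T} ∩ {G,T} = {G,T} (intersection, +0)
CDJKQWZ@2: {G,T} ∪ {A} = {A,G,T} (union, +1)
JZ@3: {A} ∪ {G} = {A,G} (union, +1)
CJZ@3: {A} ∩ {A,G} = {A} (intersection, +0)
CJKZ@3: {A} ∩ {A} = {A} (intersection, +0)
DW@3: {G} ∩ {G} = {G} (intersection, +0)
CDJKWZ@3: {A} ∪ {G} = {A,G} (union, +1)
CDJKQWZ@3: {A,G} ∪ {C} = {A,C,G} (union, +1)
JZ@4: {T} ∪ {C} = {C,T} (union, +1)
CJZ@4: {C} ∩ {C,T} = {C} (intersection, +0)
CJKZ@4: {C} ∪ {T} = {C,T} (union, +1)
DW@4: {C} ∪ {A} = {A,C} (union, +1)
CDJKWZ@4: {C,T} ∩ {A,C} = {C} (intersection, +0)
CDJKQWZ@4: {C} ∩ {C} = {C} (intersection, +0)
per-site changes: [4, 3, 5, 3, 3]; total = 18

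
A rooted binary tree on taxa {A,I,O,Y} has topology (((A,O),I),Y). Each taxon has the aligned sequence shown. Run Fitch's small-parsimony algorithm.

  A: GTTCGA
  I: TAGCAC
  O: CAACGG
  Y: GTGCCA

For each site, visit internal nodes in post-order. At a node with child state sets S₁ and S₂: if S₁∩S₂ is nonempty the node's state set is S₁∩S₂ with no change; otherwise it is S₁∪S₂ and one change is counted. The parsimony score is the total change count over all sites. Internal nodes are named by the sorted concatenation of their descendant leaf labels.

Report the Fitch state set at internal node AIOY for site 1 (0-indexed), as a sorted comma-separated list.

[col 0] AO: children A:{G}, O:{C} ∪→ {C,G}; cost 1
[col 0] AIO: children AO:{C,G}, I:{T} ∪→ {C,G,T}; cost 1
[col 0] AIOY: children AIO:{C,G,T}, Y:{G} ∩→ {G}; cost 0
[col 1] AO: children A:{T}, O:{A} ∪→ {A,T}; cost 1
[col 1] AIO: children AO:{A,T}, I:{A} ∩→ {A}; cost 0
[col 1] AIOY: children AIO:{A}, Y:{T} ∪→ {A,T}; cost 1
[col 2] AO: children A:{T}, O:{A} ∪→ {A,T}; cost 1
[col 2] AIO: children AO:{A,T}, I:{G} ∪→ {A,G,T}; cost 1
[col 2] AIOY: children AIO:{A,G,T}, Y:{G} ∩→ {G}; cost 0
[col 3] AO: children A:{C}, O:{C} ∩→ {C}; cost 0
[col 3] AIO: children AO:{C}, I:{C} ∩→ {C}; cost 0
[col 3] AIOY: children AIO:{C}, Y:{C} ∩→ {C}; cost 0
[col 4] AO: children A:{G}, O:{G} ∩→ {G}; cost 0
[col 4] AIO: children AO:{G}, I:{A} ∪→ {A,G}; cost 1
[col 4] AIOY: children AIO:{A,G}, Y:{C} ∪→ {A,C,G}; cost 1
[col 5] AO: children A:{A}, O:{G} ∪→ {A,G}; cost 1
[col 5] AIO: children AO:{A,G}, I:{C} ∪→ {A,C,G}; cost 1
[col 5] AIOY: children AIO:{A,C,G}, Y:{A} ∩→ {A}; cost 0
per-site changes: [2, 2, 2, 0, 2, 2]; total = 10

A,T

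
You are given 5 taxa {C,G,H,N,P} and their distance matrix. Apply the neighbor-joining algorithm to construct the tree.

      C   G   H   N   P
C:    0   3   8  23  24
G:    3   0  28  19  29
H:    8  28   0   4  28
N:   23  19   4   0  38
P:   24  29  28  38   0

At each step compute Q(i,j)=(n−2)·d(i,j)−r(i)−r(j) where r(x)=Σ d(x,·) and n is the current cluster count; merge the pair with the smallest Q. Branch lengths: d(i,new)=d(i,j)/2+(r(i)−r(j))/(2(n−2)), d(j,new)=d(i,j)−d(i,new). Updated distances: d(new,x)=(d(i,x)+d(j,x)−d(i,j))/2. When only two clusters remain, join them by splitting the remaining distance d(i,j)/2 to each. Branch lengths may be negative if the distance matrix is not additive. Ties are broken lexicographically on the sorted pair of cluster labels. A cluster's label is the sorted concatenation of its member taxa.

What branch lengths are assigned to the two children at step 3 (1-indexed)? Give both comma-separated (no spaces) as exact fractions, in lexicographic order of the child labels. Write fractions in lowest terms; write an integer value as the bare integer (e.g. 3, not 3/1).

5,11

1. join H+N (d=4, Q=-140) ⇒ HN; edges |H|=-2/3, |N|=14/3
  updated: d(C,HN)=27/2, d(G,HN)=43/2, d(HN,P)=31
2. join C+G (d=3, Q=-88) ⇒ CG; edges |C|=-7/4, |G|=19/4
  updated: d(CG,HN)=16, d(CG,P)=25
3. join CG+HN (d=16, Q=-72) ⇒ CGHN; edges |CG|=5, |HN|=11
  updated: d(CGHN,P)=20
4. join CGHN+P (d=20) ⇒ CGHNP; edges |CGHN|=10, |P|=10
final tree: (((C:-7/4,G:19/4):5,(H:-2/3,N:14/3):11):10,P:10)
total length: 43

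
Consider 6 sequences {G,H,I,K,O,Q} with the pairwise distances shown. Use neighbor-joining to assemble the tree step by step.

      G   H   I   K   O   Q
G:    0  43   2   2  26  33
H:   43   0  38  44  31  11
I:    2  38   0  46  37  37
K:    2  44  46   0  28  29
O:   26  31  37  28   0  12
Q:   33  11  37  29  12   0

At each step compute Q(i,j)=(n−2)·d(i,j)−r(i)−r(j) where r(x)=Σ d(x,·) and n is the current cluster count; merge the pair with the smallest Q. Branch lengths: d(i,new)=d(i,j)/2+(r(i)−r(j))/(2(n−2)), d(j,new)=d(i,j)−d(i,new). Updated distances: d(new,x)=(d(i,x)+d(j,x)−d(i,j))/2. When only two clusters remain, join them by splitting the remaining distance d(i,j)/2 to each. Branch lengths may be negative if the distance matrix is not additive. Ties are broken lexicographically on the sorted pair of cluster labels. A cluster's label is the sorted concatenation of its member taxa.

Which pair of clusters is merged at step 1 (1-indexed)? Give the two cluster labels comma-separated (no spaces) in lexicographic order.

G,I

iteration 1: select G,I (d=2, Q=-258); attach at lengths (-23/4, 31/4); label the merged cluster GI
  updated: d(GI,H)=79/2, d(GI,K)=23, d(GI,O)=61/2, d(GI,Q)=34
iteration 2: select GI,K (d=23, Q=-182); attach at lengths (12, 11); label the merged cluster GIK
  updated: d(GIK,H)=121/4, d(GIK,O)=71/4, d(GIK,Q)=20
iteration 3: select GIK,O (d=71/4, Q=-373/4); attach at lengths (171/16, 113/16); label the merged cluster GIKO
  updated: d(GIKO,H)=87/4, d(GIKO,Q)=57/8
iteration 4: select GIKO,H (d=87/4, Q=-319/8); attach at lengths (143/16, 205/16); label the merged cluster GHIKO
  updated: d(GHIKO,Q)=-29/16
iteration 5: select GHIKO,Q (d=-29/16); attach at lengths (-29/32, -29/32); label the merged cluster GHIKOQ
final tree: (((((G:-23/4,I:31/4):12,K:11):171/16,O:113/16):143/16,H:205/16):-29/32,Q:-29/32)
total length: 1003/16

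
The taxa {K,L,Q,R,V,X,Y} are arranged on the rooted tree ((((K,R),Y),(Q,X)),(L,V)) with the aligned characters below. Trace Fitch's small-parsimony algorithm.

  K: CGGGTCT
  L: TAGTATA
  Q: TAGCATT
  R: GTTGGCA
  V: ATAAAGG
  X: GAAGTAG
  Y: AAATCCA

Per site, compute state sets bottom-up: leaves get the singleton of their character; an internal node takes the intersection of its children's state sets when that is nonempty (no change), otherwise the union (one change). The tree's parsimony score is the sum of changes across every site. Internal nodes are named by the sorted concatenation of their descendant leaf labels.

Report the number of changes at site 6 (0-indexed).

4

KR@0: {C} ∪ {G} = {C,G} (union, +1)
KRY@0: {C,G} ∪ {A} = {A,C,G} (union, +1)
QX@0: {T} ∪ {G} = {G,T} (union, +1)
KQRXY@0: {A,C,G} ∩ {G,T} = {G} (intersection, +0)
LV@0: {T} ∪ {A} = {A,T} (union, +1)
KLQRVXY@0: {G} ∪ {A,T} = {A,G,T} (union, +1)
KR@1: {G} ∪ {T} = {G,T} (union, +1)
KRY@1: {G,T} ∪ {A} = {A,G,T} (union, +1)
QX@1: {A} ∩ {A} = {A} (intersection, +0)
KQRXY@1: {A,G,T} ∩ {A} = {A} (intersection, +0)
LV@1: {A} ∪ {T} = {A,T} (union, +1)
KLQRVXY@1: {A} ∩ {A,T} = {A} (intersection, +0)
KR@2: {G} ∪ {T} = {G,T} (union, +1)
KRY@2: {G,T} ∪ {A} = {A,G,T} (union, +1)
QX@2: {G} ∪ {A} = {A,G} (union, +1)
KQRXY@2: {A,G,T} ∩ {A,G} = {A,G} (intersection, +0)
LV@2: {G} ∪ {A} = {A,G} (union, +1)
KLQRVXY@2: {A,G} ∩ {A,G} = {A,G} (intersection, +0)
KR@3: {G} ∩ {G} = {G} (intersection, +0)
KRY@3: {G} ∪ {T} = {G,T} (union, +1)
QX@3: {C} ∪ {G} = {C,G} (union, +1)
KQRXY@3: {G,T} ∩ {C,G} = {G} (intersection, +0)
LV@3: {T} ∪ {A} = {A,T} (union, +1)
KLQRVXY@3: {G} ∪ {A,T} = {A,G,T} (union, +1)
KR@4: {T} ∪ {G} = {G,T} (union, +1)
KRY@4: {G,T} ∪ {C} = {C,G,T} (union, +1)
QX@4: {A} ∪ {T} = {A,T} (union, +1)
KQRXY@4: {C,G,T} ∩ {A,T} = {T} (intersection, +0)
LV@4: {A} ∩ {A} = {A} (intersection, +0)
KLQRVXY@4: {T} ∪ {A} = {A,T} (union, +1)
KR@5: {C} ∩ {C} = {C} (intersection, +0)
KRY@5: {C} ∩ {C} = {C} (intersection, +0)
QX@5: {T} ∪ {A} = {A,T} (union, +1)
KQRXY@5: {C} ∪ {A,T} = {A,C,T} (union, +1)
LV@5: {T} ∪ {G} = {G,T} (union, +1)
KLQRVXY@5: {A,C,T} ∩ {G,T} = {T} (intersection, +0)
KR@6: {T} ∪ {A} = {A,T} (union, +1)
KRY@6: {A,T} ∩ {A} = {A} (intersection, +0)
QX@6: {T} ∪ {G} = {G,T} (union, +1)
KQRXY@6: {A} ∪ {G,T} = {A,G,T} (union, +1)
LV@6: {A} ∪ {G} = {A,G} (union, +1)
KLQRVXY@6: {A,G,T} ∩ {A,G} = {A,G} (intersection, +0)
per-site changes: [5, 3, 4, 4, 4, 3, 4]; total = 27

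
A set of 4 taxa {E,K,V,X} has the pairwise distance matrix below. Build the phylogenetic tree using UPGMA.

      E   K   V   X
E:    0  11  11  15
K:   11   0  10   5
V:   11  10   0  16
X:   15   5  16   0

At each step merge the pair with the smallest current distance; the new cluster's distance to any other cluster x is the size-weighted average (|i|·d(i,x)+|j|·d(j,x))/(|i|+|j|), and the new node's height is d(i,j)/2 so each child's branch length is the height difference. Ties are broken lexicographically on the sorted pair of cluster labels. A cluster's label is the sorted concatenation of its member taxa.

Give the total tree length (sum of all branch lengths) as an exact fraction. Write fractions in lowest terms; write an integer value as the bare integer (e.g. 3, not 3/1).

1. join K+X (d=5) ⇒ KX; edges |K|=5/2, |X|=5/2
  updated: d(E,KX)=13, d(KX,V)=13
2. join E+V (d=11) ⇒ EV; edges |E|=11/2, |V|=11/2
  updated: d(EV,KX)=13
3. join EV+KX (d=13) ⇒ EKVX; edges |EV|=1, |KX|=4
final tree: ((E:11/2,V:11/2):1,(K:5/2,X:5/2):4)
total length: 21

21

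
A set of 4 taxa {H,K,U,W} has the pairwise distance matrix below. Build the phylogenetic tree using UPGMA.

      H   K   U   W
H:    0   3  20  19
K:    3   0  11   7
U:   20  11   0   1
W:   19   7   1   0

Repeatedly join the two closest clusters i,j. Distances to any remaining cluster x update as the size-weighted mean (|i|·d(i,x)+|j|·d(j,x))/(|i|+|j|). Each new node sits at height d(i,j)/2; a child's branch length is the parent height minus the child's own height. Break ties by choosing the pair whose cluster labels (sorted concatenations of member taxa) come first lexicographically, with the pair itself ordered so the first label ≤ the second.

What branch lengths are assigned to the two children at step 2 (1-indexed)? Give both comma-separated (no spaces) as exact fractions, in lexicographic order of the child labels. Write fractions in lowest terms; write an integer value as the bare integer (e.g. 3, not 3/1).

iteration 1: select U,W (d=1); attach at lengths (1/2, 1/2); label the merged cluster UW
  updated: d(H,UW)=39/2, d(K,UW)=9
iteration 2: select H,K (d=3); attach at lengths (3/2, 3/2); label the merged cluster HK
  updated: d(HK,UW)=57/4
iteration 3: select HK,UW (d=57/4); attach at lengths (45/8, 53/8); label the merged cluster HKUW
final tree: ((H:3/2,K:3/2):45/8,(U:1/2,W:1/2):53/8)
total length: 65/4

3/2,3/2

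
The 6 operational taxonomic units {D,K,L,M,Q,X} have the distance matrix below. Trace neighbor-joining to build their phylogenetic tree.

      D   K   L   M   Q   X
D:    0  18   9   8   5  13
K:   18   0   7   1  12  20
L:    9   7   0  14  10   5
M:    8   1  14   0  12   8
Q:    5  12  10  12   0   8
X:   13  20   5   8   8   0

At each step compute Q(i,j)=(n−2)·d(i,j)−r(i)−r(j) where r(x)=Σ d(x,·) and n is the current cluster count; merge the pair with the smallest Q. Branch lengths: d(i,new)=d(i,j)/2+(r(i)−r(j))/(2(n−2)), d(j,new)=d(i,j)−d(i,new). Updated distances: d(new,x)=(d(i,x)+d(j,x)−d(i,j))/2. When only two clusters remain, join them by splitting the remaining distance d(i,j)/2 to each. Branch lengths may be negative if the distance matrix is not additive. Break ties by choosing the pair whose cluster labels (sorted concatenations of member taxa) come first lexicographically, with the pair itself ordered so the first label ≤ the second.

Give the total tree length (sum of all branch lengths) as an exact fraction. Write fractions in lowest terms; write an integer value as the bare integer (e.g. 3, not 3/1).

iteration 1: select K,M (d=1, Q=-97); attach at lengths (19/8, -11/8); label the merged cluster KM
  updated: d(D,KM)=25/2, d(KM,L)=10, d(KM,Q)=23/2, d(KM,X)=27/2
iteration 2: select D,Q (d=5, Q=-59); attach at lengths (10/3, 5/3); label the merged cluster DQ
  updated: d(DQ,KM)=19/2, d(DQ,L)=7, d(DQ,X)=8
iteration 3: select DQ,KM (d=19/2, Q=-77/2); attach at lengths (21/8, 55/8); label the merged cluster DKMQ
  updated: d(DKMQ,L)=15/4, d(DKMQ,X)=6
iteration 4: select DKMQ,L (d=15/4, Q=-59/4); attach at lengths (19/8, 11/8); label the merged cluster DKLMQ
  updated: d(DKLMQ,X)=29/8
iteration 5: select DKLMQ,X (d=29/8); attach at lengths (29/16, 29/16); label the merged cluster DKLMQX
final tree: ((((D:10/3,Q:5/3):21/8,(K:19/8,M:-11/8):55/8):19/8,L:11/8):29/16,X:29/16)
total length: 183/8

183/8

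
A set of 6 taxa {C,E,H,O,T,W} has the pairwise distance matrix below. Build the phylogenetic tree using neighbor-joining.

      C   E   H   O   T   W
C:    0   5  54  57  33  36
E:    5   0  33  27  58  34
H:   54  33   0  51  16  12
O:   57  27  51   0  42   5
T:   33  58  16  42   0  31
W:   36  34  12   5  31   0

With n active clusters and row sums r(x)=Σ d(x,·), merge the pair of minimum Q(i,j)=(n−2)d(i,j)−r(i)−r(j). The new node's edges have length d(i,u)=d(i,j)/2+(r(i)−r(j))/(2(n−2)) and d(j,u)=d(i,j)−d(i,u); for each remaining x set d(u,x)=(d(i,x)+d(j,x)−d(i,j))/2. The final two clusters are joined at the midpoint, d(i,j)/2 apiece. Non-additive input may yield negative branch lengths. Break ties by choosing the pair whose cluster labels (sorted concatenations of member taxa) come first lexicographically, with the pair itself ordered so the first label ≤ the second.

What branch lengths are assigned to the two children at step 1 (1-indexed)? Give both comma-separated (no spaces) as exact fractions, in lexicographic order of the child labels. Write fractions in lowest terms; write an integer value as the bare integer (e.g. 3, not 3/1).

6,-1

1. join C+E (d=5, Q=-322) ⇒ CE; edges |C|=6, |E|=-1
  updated: d(CE,H)=41, d(CE,O)=79/2, d(CE,T)=43, d(CE,W)=65/2
2. join H+T (d=16, Q=-204) ⇒ HT; edges |H|=6, |T|=10
  updated: d(CE,HT)=34, d(HT,O)=77/2, d(HT,W)=27/2
3. join CE+HT (d=34, Q=-124) ⇒ CEHT; edges |CE|=22, |HT|=12
  updated: d(CEHT,O)=22, d(CEHT,W)=6
4. join CEHT+O (d=22, Q=-33) ⇒ CEHOT; edges |CEHT|=23/2, |O|=21/2
  updated: d(CEHOT,W)=-11/2
5. join CEHOT+W (d=-11/2) ⇒ CEHOTW; edges |CEHOT|=-11/4, |W|=-11/4
final tree: ((((C:6,E:-1):22,(H:6,T:10):12):23/2,O:21/2):-11/4,W:-11/4)
total length: 143/2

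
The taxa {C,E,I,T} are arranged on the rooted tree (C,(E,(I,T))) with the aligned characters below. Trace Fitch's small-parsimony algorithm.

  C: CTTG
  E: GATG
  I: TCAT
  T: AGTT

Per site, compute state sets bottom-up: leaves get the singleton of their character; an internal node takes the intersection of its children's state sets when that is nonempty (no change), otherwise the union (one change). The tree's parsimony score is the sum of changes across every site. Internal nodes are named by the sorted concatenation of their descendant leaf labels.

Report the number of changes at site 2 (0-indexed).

IT@0: {T} ∪ {A} = {A,T} (union, +1)
EIT@0: {G} ∪ {A,T} = {A,G,T} (union, +1)
CEIT@0: {C} ∪ {A,G,T} = {A,C,G,T} (union, +1)
IT@1: {C} ∪ {G} = {C,G} (union, +1)
EIT@1: {A} ∪ {C,G} = {A,C,G} (union, +1)
CEIT@1: {T} ∪ {A,C,G} = {A,C,G,T} (union, +1)
IT@2: {A} ∪ {T} = {A,T} (union, +1)
EIT@2: {T} ∩ {A,T} = {T} (intersection, +0)
CEIT@2: {T} ∩ {T} = {T} (intersection, +0)
IT@3: {T} ∩ {T} = {T} (intersection, +0)
EIT@3: {G} ∪ {T} = {G,T} (union, +1)
CEIT@3: {G} ∩ {G,T} = {G} (intersection, +0)
per-site changes: [3, 3, 1, 1]; total = 8

1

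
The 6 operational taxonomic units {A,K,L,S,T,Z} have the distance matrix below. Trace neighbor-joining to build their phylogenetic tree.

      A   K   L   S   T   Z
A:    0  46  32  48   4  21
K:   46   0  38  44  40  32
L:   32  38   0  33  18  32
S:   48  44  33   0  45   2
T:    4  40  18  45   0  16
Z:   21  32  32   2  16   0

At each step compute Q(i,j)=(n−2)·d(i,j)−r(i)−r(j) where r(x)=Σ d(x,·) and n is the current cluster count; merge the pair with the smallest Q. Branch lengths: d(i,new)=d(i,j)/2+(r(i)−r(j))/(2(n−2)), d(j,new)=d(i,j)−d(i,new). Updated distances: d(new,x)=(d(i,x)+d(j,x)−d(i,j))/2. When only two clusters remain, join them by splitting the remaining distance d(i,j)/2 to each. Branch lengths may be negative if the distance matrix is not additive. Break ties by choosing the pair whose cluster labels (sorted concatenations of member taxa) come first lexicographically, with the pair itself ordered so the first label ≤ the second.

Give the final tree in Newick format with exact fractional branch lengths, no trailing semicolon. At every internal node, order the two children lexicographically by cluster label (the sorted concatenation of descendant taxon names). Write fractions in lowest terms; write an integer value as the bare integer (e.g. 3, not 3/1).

iteration 1: select S,Z (d=2, Q=-267); attach at lengths (77/8, -61/8); label the merged cluster SZ
  updated: d(A,SZ)=67/2, d(K,SZ)=37, d(L,SZ)=63/2, d(SZ,T)=59/2
iteration 2: select A,T (d=4, Q=-195); attach at lengths (6, -2); label the merged cluster AT
  updated: d(AT,K)=41, d(AT,L)=23, d(AT,SZ)=59/2
iteration 3: select AT,L (d=23, Q=-140); attach at lengths (47/4, 45/4); label the merged cluster ALT
  updated: d(ALT,K)=28, d(ALT,SZ)=19
iteration 4: select ALT,K (d=28, Q=-84); attach at lengths (5, 23); label the merged cluster AKLT
  updated: d(AKLT,SZ)=14
iteration 5: select AKLT,SZ (d=14); attach at lengths (7, 7); label the merged cluster AKLSTZ
final tree: ((((A:6,T:-2):47/4,L:45/4):5,K:23):7,(S:77/8,Z:-61/8):7)
total length: 71

((((A:6,T:-2):47/4,L:45/4):5,K:23):7,(S:77/8,Z:-61/8):7)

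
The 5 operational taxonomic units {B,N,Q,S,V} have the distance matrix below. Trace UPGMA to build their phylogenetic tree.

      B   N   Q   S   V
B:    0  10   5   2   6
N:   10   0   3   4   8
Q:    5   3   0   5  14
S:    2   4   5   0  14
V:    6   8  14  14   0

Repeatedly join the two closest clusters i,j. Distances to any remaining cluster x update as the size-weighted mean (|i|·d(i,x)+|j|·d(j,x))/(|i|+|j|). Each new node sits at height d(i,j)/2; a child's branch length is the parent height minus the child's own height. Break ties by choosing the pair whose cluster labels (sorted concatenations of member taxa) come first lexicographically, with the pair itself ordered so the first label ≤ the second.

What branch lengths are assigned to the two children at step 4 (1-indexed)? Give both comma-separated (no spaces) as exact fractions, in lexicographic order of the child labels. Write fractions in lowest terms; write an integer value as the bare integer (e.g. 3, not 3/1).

9/4,21/4

iteration 1: select B,S (d=2); attach at lengths (1, 1); label the merged cluster BS
  updated: d(BS,N)=7, d(BS,Q)=5, d(BS,V)=10
iteration 2: select N,Q (d=3); attach at lengths (3/2, 3/2); label the merged cluster NQ
  updated: d(BS,NQ)=6, d(NQ,V)=11
iteration 3: select BS,NQ (d=6); attach at lengths (2, 3/2); label the merged cluster BNQS
  updated: d(BNQS,V)=21/2
iteration 4: select BNQS,V (d=21/2); attach at lengths (9/4, 21/4); label the merged cluster BNQSV
final tree: (((B:1,S:1):2,(N:3/2,Q:3/2):3/2):9/4,V:21/4)
total length: 16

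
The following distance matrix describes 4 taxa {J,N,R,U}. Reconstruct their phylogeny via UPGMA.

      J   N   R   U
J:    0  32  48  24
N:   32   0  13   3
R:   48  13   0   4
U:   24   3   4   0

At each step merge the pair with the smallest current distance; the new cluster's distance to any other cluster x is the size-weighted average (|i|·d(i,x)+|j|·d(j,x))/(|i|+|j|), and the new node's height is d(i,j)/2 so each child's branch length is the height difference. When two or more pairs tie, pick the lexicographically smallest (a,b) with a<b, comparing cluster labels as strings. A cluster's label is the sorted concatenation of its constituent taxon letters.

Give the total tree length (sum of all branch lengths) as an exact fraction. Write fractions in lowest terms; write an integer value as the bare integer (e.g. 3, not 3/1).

1. join N+U (d=3) ⇒ NU; edges |N|=3/2, |U|=3/2
  updated: d(J,NU)=28, d(NU,R)=17/2
2. join NU+R (d=17/2) ⇒ NRU; edges |NU|=11/4, |R|=17/4
  updated: d(J,NRU)=104/3
3. join J+NRU (d=104/3) ⇒ JNRU; edges |J|=52/3, |NRU|=157/12
final tree: (J:52/3,((N:3/2,U:3/2):11/4,R:17/4):157/12)
total length: 485/12

485/12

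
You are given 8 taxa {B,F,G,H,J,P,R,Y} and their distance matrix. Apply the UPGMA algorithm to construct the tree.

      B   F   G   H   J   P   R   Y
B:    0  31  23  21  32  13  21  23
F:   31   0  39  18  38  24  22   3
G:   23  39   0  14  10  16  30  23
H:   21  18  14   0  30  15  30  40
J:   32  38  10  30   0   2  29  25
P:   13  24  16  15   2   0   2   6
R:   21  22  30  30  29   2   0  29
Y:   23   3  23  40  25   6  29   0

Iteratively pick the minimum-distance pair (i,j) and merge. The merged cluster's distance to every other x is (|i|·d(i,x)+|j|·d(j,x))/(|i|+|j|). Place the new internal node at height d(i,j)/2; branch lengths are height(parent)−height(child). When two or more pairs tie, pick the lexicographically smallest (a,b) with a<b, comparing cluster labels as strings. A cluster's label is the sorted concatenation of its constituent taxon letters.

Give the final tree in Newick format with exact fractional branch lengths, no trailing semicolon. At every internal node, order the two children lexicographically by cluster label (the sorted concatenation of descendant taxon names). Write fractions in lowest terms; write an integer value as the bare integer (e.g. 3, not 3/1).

step 1: merge (J,P) at d=2; branch lengths J→1, P→1; new cluster JP
  updated: d(B,JP)=45/2, d(F,JP)=31, d(G,JP)=13, d(H,JP)=45/2, d(JP,R)=31/2, d(JP,Y)=31/2
step 2: merge (F,Y) at d=3; branch lengths F→3/2, Y→3/2; new cluster FY
  updated: d(B,FY)=27, d(FY,G)=31, d(FY,H)=29, d(FY,JP)=93/4, d(FY,R)=51/2
step 3: merge (G,JP) at d=13; branch lengths G→13/2, JP→11/2; new cluster GJP
  updated: d(B,GJP)=68/3, d(FY,GJP)=155/6, d(GJP,H)=59/3, d(GJP,R)=61/3
step 4: merge (GJP,H) at d=59/3; branch lengths GJP→10/3, H→59/6; new cluster GHJP
  updated: d(B,GHJP)=89/4, d(FY,GHJP)=213/8, d(GHJP,R)=91/4
step 5: merge (B,R) at d=21; branch lengths B→21/2, R→21/2; new cluster BR
  updated: d(BR,FY)=105/4, d(BR,GHJP)=45/2
step 6: merge (BR,GHJP) at d=45/2; branch lengths BR→3/4, GHJP→17/12; new cluster BGHJPR
  updated: d(BGHJPR,FY)=53/2
step 7: merge (BGHJPR,FY) at d=53/2; branch lengths BGHJPR→2, FY→47/4; new cluster BFGHJPRY
final tree: (((B:21/2,R:21/2):3/4,((G:13/2,(J:1,P:1):11/2):10/3,H:59/6):17/12):2,(F:3/2,Y:3/2):47/4)
total length: 805/12

(((B:21/2,R:21/2):3/4,((G:13/2,(J:1,P:1):11/2):10/3,H:59/6):17/12):2,(F:3/2,Y:3/2):47/4)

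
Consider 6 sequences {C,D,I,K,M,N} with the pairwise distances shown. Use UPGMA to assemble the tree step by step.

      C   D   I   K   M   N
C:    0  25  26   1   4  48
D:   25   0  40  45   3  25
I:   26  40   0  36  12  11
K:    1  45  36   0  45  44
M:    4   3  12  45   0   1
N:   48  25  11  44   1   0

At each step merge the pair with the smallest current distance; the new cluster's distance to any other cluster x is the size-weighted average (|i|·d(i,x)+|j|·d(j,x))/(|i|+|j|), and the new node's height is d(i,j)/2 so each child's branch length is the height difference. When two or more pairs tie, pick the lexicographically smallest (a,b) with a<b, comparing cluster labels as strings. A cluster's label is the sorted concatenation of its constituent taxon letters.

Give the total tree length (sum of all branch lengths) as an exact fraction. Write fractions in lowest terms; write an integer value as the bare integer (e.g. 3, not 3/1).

1253/24

1. join C+K (d=1) ⇒ CK; edges |C|=1/2, |K|=1/2
  updated: d(CK,D)=35, d(CK,I)=31, d(CK,M)=49/2, d(CK,N)=46
2. join M+N (d=1) ⇒ MN; edges |M|=1/2, |N|=1/2
  updated: d(CK,MN)=141/4, d(D,MN)=14, d(I,MN)=23/2
3. join I+MN (d=23/2) ⇒ IMN; edges |I|=23/4, |MN|=21/4
  updated: d(CK,IMN)=203/6, d(D,IMN)=68/3
4. join D+IMN (d=68/3) ⇒ DIMN; edges |D|=34/3, |IMN|=67/12
  updated: d(CK,DIMN)=273/8
5. join CK+DIMN (d=273/8) ⇒ CDIKMN; edges |CK|=265/16, |DIMN|=275/48
final tree: ((C:1/2,K:1/2):265/16,(D:34/3,(I:23/4,(M:1/2,N:1/2):21/4):67/12):275/48)
total length: 1253/24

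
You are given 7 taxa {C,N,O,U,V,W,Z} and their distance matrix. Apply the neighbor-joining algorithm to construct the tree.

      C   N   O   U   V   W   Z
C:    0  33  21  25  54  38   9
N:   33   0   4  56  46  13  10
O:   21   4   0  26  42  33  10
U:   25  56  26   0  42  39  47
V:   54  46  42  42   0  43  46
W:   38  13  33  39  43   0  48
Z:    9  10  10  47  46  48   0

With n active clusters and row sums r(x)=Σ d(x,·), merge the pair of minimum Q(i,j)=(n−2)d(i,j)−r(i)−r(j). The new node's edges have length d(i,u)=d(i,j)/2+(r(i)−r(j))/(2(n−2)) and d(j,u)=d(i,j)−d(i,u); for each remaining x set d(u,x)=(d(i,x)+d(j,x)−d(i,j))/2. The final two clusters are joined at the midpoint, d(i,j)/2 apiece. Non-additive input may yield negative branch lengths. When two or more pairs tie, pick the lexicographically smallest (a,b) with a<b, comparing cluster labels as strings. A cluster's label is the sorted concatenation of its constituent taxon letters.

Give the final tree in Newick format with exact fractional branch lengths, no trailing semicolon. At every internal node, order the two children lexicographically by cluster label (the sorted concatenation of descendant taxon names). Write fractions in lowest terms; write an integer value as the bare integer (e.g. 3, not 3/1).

1. join N+W (d=13, Q=-311) ⇒ NW; edges |N|=13/10, |W|=117/10
  updated: d(C,NW)=29, d(NW,O)=12, d(NW,U)=41, d(NW,V)=38, d(NW,Z)=45/2
2. join C+Z (d=9, Q=-473/2) ⇒ CZ; edges |C|=79/16, |Z|=65/16
  updated: d(CZ,NW)=85/4, d(CZ,O)=11, d(CZ,U)=63/2, d(CZ,V)=91/2
3. join U+V (d=42, Q=-182) ⇒ UV; edges |U|=33/2, |V|=51/2
  updated: d(CZ,UV)=35/2, d(NW,UV)=37/2, d(O,UV)=13
4. join CZ+O (d=11, Q=-255/4) ⇒ COZ; edges |CZ|=143/16, |O|=33/16
  updated: d(COZ,NW)=89/8, d(COZ,UV)=39/4
5. join COZ+NW (d=89/8, Q=-315/8) ⇒ CNOWZ; edges |COZ|=19/16, |NW|=159/16
  updated: d(CNOWZ,UV)=137/16
6. join CNOWZ+UV (d=137/16) ⇒ CNOUVWZ; edges |CNOWZ|=137/32, |UV|=137/32
final tree: ((((C:79/16,Z:65/16):143/16,O:33/16):19/16,(N:13/10,W:117/10):159/16):137/32,(U:33/2,V:51/2):137/32)
total length: 1515/16

((((C:79/16,Z:65/16):143/16,O:33/16):19/16,(N:13/10,W:117/10):159/16):137/32,(U:33/2,V:51/2):137/32)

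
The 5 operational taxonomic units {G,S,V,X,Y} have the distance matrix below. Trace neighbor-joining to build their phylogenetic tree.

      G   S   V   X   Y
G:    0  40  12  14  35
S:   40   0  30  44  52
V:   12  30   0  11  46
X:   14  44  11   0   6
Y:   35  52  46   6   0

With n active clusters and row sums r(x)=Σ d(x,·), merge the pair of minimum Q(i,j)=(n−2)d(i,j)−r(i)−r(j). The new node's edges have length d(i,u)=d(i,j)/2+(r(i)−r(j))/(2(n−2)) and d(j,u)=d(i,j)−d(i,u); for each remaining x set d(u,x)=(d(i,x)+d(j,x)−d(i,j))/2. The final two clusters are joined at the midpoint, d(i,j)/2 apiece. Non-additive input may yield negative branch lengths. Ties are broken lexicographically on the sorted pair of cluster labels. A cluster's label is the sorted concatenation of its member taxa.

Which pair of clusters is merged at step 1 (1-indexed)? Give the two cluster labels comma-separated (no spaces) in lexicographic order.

X,Y

1. join X+Y (d=6, Q=-196) ⇒ XY; edges |X|=-23/3, |Y|=41/3
  updated: d(G,XY)=43/2, d(S,XY)=45, d(V,XY)=51/2
2. join G+XY (d=43/2, Q=-245/2) ⇒ GXY; edges |G|=49/8, |XY|=123/8
  updated: d(GXY,S)=127/4, d(GXY,V)=8
3. join GXY+S (d=127/4, Q=-279/4) ⇒ GSXY; edges |GXY|=39/8, |S|=215/8
  updated: d(GSXY,V)=25/8
4. join GSXY+V (d=25/8) ⇒ GSVXY; edges |GSXY|=25/16, |V|=25/16
final tree: (((G:49/8,(X:-23/3,Y:41/3):123/8):39/8,S:215/8):25/16,V:25/16)
total length: 499/8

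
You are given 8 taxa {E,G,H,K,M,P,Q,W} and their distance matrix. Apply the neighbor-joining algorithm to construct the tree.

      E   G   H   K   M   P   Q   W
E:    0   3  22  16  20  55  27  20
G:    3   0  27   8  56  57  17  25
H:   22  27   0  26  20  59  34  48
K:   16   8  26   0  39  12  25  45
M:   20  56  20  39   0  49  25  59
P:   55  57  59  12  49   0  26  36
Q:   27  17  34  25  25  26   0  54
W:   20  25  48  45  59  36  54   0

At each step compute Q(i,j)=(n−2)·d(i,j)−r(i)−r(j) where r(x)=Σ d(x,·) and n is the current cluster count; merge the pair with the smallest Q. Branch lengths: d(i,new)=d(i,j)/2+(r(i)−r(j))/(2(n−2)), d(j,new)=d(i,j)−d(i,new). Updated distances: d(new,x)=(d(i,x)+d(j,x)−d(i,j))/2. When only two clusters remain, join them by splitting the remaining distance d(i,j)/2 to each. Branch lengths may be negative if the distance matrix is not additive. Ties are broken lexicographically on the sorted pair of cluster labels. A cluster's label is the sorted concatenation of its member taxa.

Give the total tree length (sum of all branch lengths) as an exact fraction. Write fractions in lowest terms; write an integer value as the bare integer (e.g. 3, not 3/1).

step 1: merge (K,P) at d=12, Q=-393; branch lengths K→-17/4, P→65/4; new cluster KP
  updated: d(E,KP)=59/2, d(G,KP)=53/2, d(H,KP)=73/2, d(KP,M)=38, d(KP,Q)=39/2, d(KP,W)=69/2
step 2: merge (H,M) at d=20, Q=-611/2; branch lengths H→139/20, M→261/20; new cluster HM
  updated: d(E,HM)=11, d(G,HM)=63/2, d(HM,KP)=109/4, d(HM,Q)=39/2, d(HM,W)=87/2
step 3: merge (KP,Q) at d=39/2, Q=-785/4; branch lengths KP→313/32, Q→311/32; new cluster KPQ
  updated: d(E,KPQ)=37/2, d(G,KPQ)=12, d(HM,KPQ)=109/8, d(KPQ,W)=69/2
step 4: merge (HM,KPQ) at d=109/8, Q=-1099/8; branch lengths HM→165/16, KPQ→53/16; new cluster HKMPQ
  updated: d(E,HKMPQ)=127/16, d(G,HKMPQ)=239/16, d(HKMPQ,W)=515/16
step 5: merge (E,HKMPQ) at d=127/16, Q=-561/8; branch lengths E→-33/16, HKMPQ→10; new cluster EHKMPQ
  updated: d(EHKMPQ,G)=5, d(EHKMPQ,W)=177/8
step 6: merge (EHKMPQ,G) at d=5, Q=-417/8; branch lengths EHKMPQ→17/16, G→63/16; new cluster EGHKMPQ
  updated: d(EGHKMPQ,W)=337/16
step 7: merge (EGHKMPQ,W) at d=337/16; branch lengths EGHKMPQ→337/32, W→337/32; new cluster EGHKMPQW
final tree: (((E:-33/16,((H:139/20,M:261/20):165/16,((K:-17/4,P:65/4):313/32,Q:311/32):53/16):10):17/16,G:63/16):337/32,W:337/32)
total length: 793/8

793/8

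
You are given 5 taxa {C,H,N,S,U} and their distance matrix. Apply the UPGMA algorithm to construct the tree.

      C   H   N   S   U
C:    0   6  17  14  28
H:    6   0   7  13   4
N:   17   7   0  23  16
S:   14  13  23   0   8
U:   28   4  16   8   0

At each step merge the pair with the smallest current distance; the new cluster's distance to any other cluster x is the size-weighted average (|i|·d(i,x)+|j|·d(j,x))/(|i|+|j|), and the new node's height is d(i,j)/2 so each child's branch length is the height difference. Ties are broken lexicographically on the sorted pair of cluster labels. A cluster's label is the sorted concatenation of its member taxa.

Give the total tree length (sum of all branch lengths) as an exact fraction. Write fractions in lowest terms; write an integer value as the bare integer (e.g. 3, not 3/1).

1. join H+U (d=4) ⇒ HU; edges |H|=2, |U|=2
  updated: d(C,HU)=17, d(HU,N)=23/2, d(HU,S)=21/2
2. join HU+S (d=21/2) ⇒ HSU; edges |HU|=13/4, |S|=21/4
  updated: d(C,HSU)=16, d(HSU,N)=46/3
3. join HSU+N (d=46/3) ⇒ HNSU; edges |HSU|=29/12, |N|=23/3
  updated: d(C,HNSU)=65/4
4. join C+HNSU (d=65/4) ⇒ CHNSU; edges |C|=65/8, |HNSU|=11/24
final tree: (C:65/8,(((H:2,U:2):13/4,S:21/4):29/12,N:23/3):11/24)
total length: 187/6

187/6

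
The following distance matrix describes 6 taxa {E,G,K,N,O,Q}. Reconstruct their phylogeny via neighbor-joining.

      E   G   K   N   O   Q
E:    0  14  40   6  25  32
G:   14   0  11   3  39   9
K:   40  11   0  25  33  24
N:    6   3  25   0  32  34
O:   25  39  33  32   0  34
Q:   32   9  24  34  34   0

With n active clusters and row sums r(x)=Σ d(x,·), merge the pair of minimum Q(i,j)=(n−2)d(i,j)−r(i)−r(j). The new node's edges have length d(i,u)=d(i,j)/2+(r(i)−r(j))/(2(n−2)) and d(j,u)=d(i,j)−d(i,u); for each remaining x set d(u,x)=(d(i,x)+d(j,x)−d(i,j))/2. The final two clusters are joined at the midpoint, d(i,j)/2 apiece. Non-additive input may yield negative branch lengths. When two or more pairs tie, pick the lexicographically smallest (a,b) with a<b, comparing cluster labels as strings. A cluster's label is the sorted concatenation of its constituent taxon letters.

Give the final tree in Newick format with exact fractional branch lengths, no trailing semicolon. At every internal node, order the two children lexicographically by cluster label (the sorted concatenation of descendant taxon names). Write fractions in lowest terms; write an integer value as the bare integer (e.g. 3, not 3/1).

(((((E:41/8,N:7/8):71/12,O:235/12):123/16,K:173/16):35/16,G:-19/16):163/32,Q:163/32)

iteration 1: select E,N (d=6, Q=-193); attach at lengths (41/8, 7/8); label the merged cluster EN
  updated: d(EN,G)=11/2, d(EN,K)=59/2, d(EN,O)=51/2, d(EN,Q)=30
iteration 2: select EN,O (d=51/2, Q=-291/2); attach at lengths (71/12, 235/12); label the merged cluster ENO
  updated: d(ENO,G)=19/2, d(ENO,K)=37/2, d(ENO,Q)=77/4
iteration 3: select ENO,K (d=37/2, Q=-255/4); attach at lengths (123/16, 173/16); label the merged cluster EKNO
  updated: d(EKNO,G)=1, d(EKNO,Q)=99/8
iteration 4: select EKNO,G (d=1, Q=-179/8); attach at lengths (35/16, -19/16); label the merged cluster EGKNO
  updated: d(EGKNO,Q)=163/16
iteration 5: select EGKNO,Q (d=163/16); attach at lengths (163/32, 163/32); label the merged cluster EGKNOQ
final tree: (((((E:41/8,N:7/8):71/12,O:235/12):123/16,K:173/16):35/16,G:-19/16):163/32,Q:163/32)
total length: 979/16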